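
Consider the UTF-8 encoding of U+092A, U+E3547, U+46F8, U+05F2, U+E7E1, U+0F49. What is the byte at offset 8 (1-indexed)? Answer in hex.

0xE4

1-indexed offset 8 is 0-indexed offset 7.
U+092A → 3-byte form E0 A4 AA at offsets 0–2.
U+E3547 → 4-byte form F3 A3 95 87 at offsets 3–6.
U+46F8 → 3-byte form E4 9B B8 at offsets 7–9.
Offset 7 falls in char 3's range; it's byte 1 of E4 9B B8 = 0xE4.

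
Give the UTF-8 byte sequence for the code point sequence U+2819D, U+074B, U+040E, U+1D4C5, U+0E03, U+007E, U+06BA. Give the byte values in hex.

F0 A8 86 9D DD 8B D0 8E F0 9D 93 85 E0 B8 83 7E DA BA

U+2819D: 4-byte form → F0 A8 86 9D.
U+074B: 2-byte form → DD 8B.
U+040E: 2-byte form → D0 8E.
U+1D4C5: 4-byte form → F0 9D 93 85.
U+0E03: 3-byte form → E0 B8 83.
U+007E: 1-byte form → 7E.
U+06BA: 2-byte form → DA BA.
Concatenated (18 bytes): F0 A8 86 9D DD 8B D0 8E F0 9D 93 85 E0 B8 83 7E DA BA.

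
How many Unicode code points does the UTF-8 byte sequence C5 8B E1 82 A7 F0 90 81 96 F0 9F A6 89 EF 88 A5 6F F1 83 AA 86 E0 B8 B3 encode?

8

Byte at offset 0: 0xC5 = 11000101 → 2-byte char (#1). Advance 2.
Byte at offset 2: 0xE1 = 11100001 → 3-byte char (#2). Advance 3.
Byte at offset 5: 0xF0 = 11110000 → 4-byte char (#3). Advance 4.
Byte at offset 9: 0xF0 = 11110000 → 4-byte char (#4). Advance 4.
Byte at offset 13: 0xEF = 11101111 → 3-byte char (#5). Advance 3.
Byte at offset 16: 0x6F = 01101111 → 1-byte char (#6). Advance 1.
Byte at offset 17: 0xF1 = 11110001 → 4-byte char (#7). Advance 4.
Byte at offset 21: 0xE0 = 11100000 → 3-byte char (#8). Advance 3.
Reached end at offset 24 after 8 code points.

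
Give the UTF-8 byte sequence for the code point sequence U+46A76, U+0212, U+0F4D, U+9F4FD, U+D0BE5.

F1 86 A9 B6 C8 92 E0 BD 8D F2 9F 93 BD F3 90 AF A5

U+46A76: 4-byte form → F1 86 A9 B6.
U+0212: 2-byte form → C8 92.
U+0F4D: 3-byte form → E0 BD 8D.
U+9F4FD: 4-byte form → F2 9F 93 BD.
U+D0BE5: 4-byte form → F3 90 AF A5.
Concatenated (17 bytes): F1 86 A9 B6 C8 92 E0 BD 8D F2 9F 93 BD F3 90 AF A5.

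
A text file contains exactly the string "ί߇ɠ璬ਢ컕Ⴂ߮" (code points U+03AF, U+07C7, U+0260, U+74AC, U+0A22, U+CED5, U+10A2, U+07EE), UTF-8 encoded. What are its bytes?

CE AF DF 87 C9 A0 E7 92 AC E0 A8 A2 EC BB 95 E1 82 A2 DF AE

U+03AF: 2-byte form → CE AF.
U+07C7: 2-byte form → DF 87.
U+0260: 2-byte form → C9 A0.
U+74AC: 3-byte form → E7 92 AC.
U+0A22: 3-byte form → E0 A8 A2.
U+CED5: 3-byte form → EC BB 95.
U+10A2: 3-byte form → E1 82 A2.
U+07EE: 2-byte form → DF AE.
Concatenated (20 bytes): CE AF DF 87 C9 A0 E7 92 AC E0 A8 A2 EC BB 95 E1 82 A2 DF AE.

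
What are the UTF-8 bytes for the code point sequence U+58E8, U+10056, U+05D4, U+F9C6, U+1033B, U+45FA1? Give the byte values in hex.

E5 A3 A8 F0 90 81 96 D7 94 EF A7 86 F0 90 8C BB F1 85 BE A1

U+58E8: 3-byte form → E5 A3 A8.
U+10056: 4-byte form → F0 90 81 96.
U+05D4: 2-byte form → D7 94.
U+F9C6: 3-byte form → EF A7 86.
U+1033B: 4-byte form → F0 90 8C BB.
U+45FA1: 4-byte form → F1 85 BE A1.
Concatenated (20 bytes): E5 A3 A8 F0 90 81 96 D7 94 EF A7 86 F0 90 8C BB F1 85 BE A1.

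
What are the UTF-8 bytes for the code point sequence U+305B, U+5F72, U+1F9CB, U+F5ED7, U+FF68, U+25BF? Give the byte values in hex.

E3 81 9B E5 BD B2 F0 9F A7 8B F3 B5 BB 97 EF BD A8 E2 96 BF

U+305B: 3-byte form → E3 81 9B.
U+5F72: 3-byte form → E5 BD B2.
U+1F9CB: 4-byte form → F0 9F A7 8B.
U+F5ED7: 4-byte form → F3 B5 BB 97.
U+FF68: 3-byte form → EF BD A8.
U+25BF: 3-byte form → E2 96 BF.
Concatenated (20 bytes): E3 81 9B E5 BD B2 F0 9F A7 8B F3 B5 BB 97 EF BD A8 E2 96 BF.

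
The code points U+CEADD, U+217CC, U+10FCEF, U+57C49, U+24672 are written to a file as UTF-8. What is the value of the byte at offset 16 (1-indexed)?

1-indexed offset 16 is 0-indexed offset 15.
U+CEADD → 4-byte form F3 8E AB 9D at offsets 0–3.
U+217CC → 4-byte form F0 A1 9F 8C at offsets 4–7.
U+10FCEF → 4-byte form F4 8F B3 AF at offsets 8–11.
U+57C49 → 4-byte form F1 97 B1 89 at offsets 12–15.
Offset 15 falls in char 4's range; it's byte 4 of F1 97 B1 89 = 0x89.

0x89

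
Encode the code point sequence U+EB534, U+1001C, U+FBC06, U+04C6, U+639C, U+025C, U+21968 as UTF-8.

U+EB534: 4-byte form → F3 AB 94 B4.
U+1001C: 4-byte form → F0 90 80 9C.
U+FBC06: 4-byte form → F3 BB B0 86.
U+04C6: 2-byte form → D3 86.
U+639C: 3-byte form → E6 8E 9C.
U+025C: 2-byte form → C9 9C.
U+21968: 4-byte form → F0 A1 A5 A8.
Concatenated (23 bytes): F3 AB 94 B4 F0 90 80 9C F3 BB B0 86 D3 86 E6 8E 9C C9 9C F0 A1 A5 A8.

F3 AB 94 B4 F0 90 80 9C F3 BB B0 86 D3 86 E6 8E 9C C9 9C F0 A1 A5 A8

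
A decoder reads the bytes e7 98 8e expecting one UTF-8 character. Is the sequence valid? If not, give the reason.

valid

Leading byte 0xE7 = 11100111 → 3-byte form.
Continuation bytes 0x98=10011000, 0x8E=10001110 all match 10xxxxxx.
Decoded value 0x760E is ≥ 0x800 (shortest form) and not a surrogate.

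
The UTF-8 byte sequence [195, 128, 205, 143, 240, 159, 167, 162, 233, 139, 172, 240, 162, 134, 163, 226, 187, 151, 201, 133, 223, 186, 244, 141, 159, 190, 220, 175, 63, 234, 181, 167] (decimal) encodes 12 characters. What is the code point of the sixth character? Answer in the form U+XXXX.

U+2ED7

Offset 0: leading byte 0xC3 = 11000011 → 2-byte char #1 = C3 80.
Offset 2: leading byte 0xCD = 11001101 → 2-byte char #2 = CD 8F.
Offset 4: leading byte 0xF0 = 11110000 → 4-byte char #3 = F0 9F A7 A2.
Offset 8: leading byte 0xE9 = 11101001 → 3-byte char #4 = E9 8B AC.
Offset 11: leading byte 0xF0 = 11110000 → 4-byte char #5 = F0 A2 86 A3.
Offset 15: leading byte 0xE2 = 11100010 → 3-byte char #6 = E2 BB 97.
Leading byte 0xE2 = 11100010 matches 1110xxxx → 3-byte sequence.
Byte 1: 0xE2 = 11100010, payload 0010 (4 bits).
Byte 2: 0xBB = 10111011 (10xxxxxx ✓), payload 111011.
Byte 3: 0x97 = 10010111 (10xxxxxx ✓), payload 010111.
Concatenate: 0010111011010111 = 0x2ED7 (16 bits → U+2ED7).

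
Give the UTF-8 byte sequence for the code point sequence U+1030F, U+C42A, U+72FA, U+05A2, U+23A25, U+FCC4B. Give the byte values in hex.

F0 90 8C 8F EC 90 AA E7 8B BA D6 A2 F0 A3 A8 A5 F3 BC B1 8B

U+1030F: 4-byte form → F0 90 8C 8F.
U+C42A: 3-byte form → EC 90 AA.
U+72FA: 3-byte form → E7 8B BA.
U+05A2: 2-byte form → D6 A2.
U+23A25: 4-byte form → F0 A3 A8 A5.
U+FCC4B: 4-byte form → F3 BC B1 8B.
Concatenated (20 bytes): F0 90 8C 8F EC 90 AA E7 8B BA D6 A2 F0 A3 A8 A5 F3 BC B1 8B.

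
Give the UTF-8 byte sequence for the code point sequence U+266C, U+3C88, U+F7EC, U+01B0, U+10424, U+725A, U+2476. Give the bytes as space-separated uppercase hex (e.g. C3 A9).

U+266C: 3-byte form → E2 99 AC.
U+3C88: 3-byte form → E3 B2 88.
U+F7EC: 3-byte form → EF 9F AC.
U+01B0: 2-byte form → C6 B0.
U+10424: 4-byte form → F0 90 90 A4.
U+725A: 3-byte form → E7 89 9A.
U+2476: 3-byte form → E2 91 B6.
Concatenated (21 bytes): E2 99 AC E3 B2 88 EF 9F AC C6 B0 F0 90 90 A4 E7 89 9A E2 91 B6.

E2 99 AC E3 B2 88 EF 9F AC C6 B0 F0 90 90 A4 E7 89 9A E2 91 B6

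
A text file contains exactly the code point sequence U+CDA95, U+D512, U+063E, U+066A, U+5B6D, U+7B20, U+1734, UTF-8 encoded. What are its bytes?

F3 8D AA 95 ED 94 92 D8 BE D9 AA E5 AD AD E7 AC A0 E1 9C B4

U+CDA95: 4-byte form → F3 8D AA 95.
U+D512: 3-byte form → ED 94 92.
U+063E: 2-byte form → D8 BE.
U+066A: 2-byte form → D9 AA.
U+5B6D: 3-byte form → E5 AD AD.
U+7B20: 3-byte form → E7 AC A0.
U+1734: 3-byte form → E1 9C B4.
Concatenated (20 bytes): F3 8D AA 95 ED 94 92 D8 BE D9 AA E5 AD AD E7 AC A0 E1 9C B4.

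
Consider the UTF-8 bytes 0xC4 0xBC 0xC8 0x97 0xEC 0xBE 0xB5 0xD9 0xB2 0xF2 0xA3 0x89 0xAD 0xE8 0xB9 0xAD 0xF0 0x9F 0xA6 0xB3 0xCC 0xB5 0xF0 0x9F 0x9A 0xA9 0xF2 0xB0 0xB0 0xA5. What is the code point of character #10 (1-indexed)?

Offset 0: leading byte 0xC4 = 11000100 → 2-byte char #1 = C4 BC.
Offset 2: leading byte 0xC8 = 11001000 → 2-byte char #2 = C8 97.
Offset 4: leading byte 0xEC = 11101100 → 3-byte char #3 = EC BE B5.
Offset 7: leading byte 0xD9 = 11011001 → 2-byte char #4 = D9 B2.
Offset 9: leading byte 0xF2 = 11110010 → 4-byte char #5 = F2 A3 89 AD.
Offset 13: leading byte 0xE8 = 11101000 → 3-byte char #6 = E8 B9 AD.
Offset 16: leading byte 0xF0 = 11110000 → 4-byte char #7 = F0 9F A6 B3.
Offset 20: leading byte 0xCC = 11001100 → 2-byte char #8 = CC B5.
Offset 22: leading byte 0xF0 = 11110000 → 4-byte char #9 = F0 9F 9A A9.
Offset 26: leading byte 0xF2 = 11110010 → 4-byte char #10 = F2 B0 B0 A5.
Leading byte 0xF2 = 11110010 matches 11110xxx → 4-byte sequence.
Byte 1: 0xF2 = 11110010, payload 010 (3 bits).
Byte 2: 0xB0 = 10110000 (10xxxxxx ✓), payload 110000.
Byte 3: 0xB0 = 10110000 (10xxxxxx ✓), payload 110000.
Byte 4: 0xA5 = 10100101 (10xxxxxx ✓), payload 100101.
Concatenate: 010110000110000100101 = 0xB0C25 (21 bits → U+B0C25).

U+B0C25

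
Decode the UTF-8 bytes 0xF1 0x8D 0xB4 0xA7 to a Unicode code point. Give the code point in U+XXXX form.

Leading byte 0xF1 = 11110001 matches 11110xxx → 4-byte sequence.
Byte 1: 0xF1 = 11110001, payload 001 (3 bits).
Byte 2: 0x8D = 10001101 (10xxxxxx ✓), payload 001101.
Byte 3: 0xB4 = 10110100 (10xxxxxx ✓), payload 110100.
Byte 4: 0xA7 = 10100111 (10xxxxxx ✓), payload 100111.
Concatenate: 001001101110100100111 = 0x4DD27 (21 bits → U+4DD27).

U+4DD27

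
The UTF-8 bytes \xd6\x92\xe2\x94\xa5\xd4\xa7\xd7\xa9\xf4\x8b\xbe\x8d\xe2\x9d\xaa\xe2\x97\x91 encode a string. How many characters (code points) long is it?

7

Byte at offset 0: 0xD6 = 11010110 → 2-byte char (#1). Advance 2.
Byte at offset 2: 0xE2 = 11100010 → 3-byte char (#2). Advance 3.
Byte at offset 5: 0xD4 = 11010100 → 2-byte char (#3). Advance 2.
Byte at offset 7: 0xD7 = 11010111 → 2-byte char (#4). Advance 2.
Byte at offset 9: 0xF4 = 11110100 → 4-byte char (#5). Advance 4.
Byte at offset 13: 0xE2 = 11100010 → 3-byte char (#6). Advance 3.
Byte at offset 16: 0xE2 = 11100010 → 3-byte char (#7). Advance 3.
Reached end at offset 19 after 7 code points.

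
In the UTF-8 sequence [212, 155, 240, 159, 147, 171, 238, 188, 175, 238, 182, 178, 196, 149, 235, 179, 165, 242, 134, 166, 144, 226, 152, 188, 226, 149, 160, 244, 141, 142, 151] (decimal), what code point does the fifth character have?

U+0115

Offset 0: leading byte 0xD4 = 11010100 → 2-byte char #1 = D4 9B.
Offset 2: leading byte 0xF0 = 11110000 → 4-byte char #2 = F0 9F 93 AB.
Offset 6: leading byte 0xEE = 11101110 → 3-byte char #3 = EE BC AF.
Offset 9: leading byte 0xEE = 11101110 → 3-byte char #4 = EE B6 B2.
Offset 12: leading byte 0xC4 = 11000100 → 2-byte char #5 = C4 95.
Leading byte 0xC4 = 11000100 matches 110xxxxx → 2-byte sequence.
Byte 1: 0xC4 = 11000100, payload 00100 (5 bits).
Byte 2: 0x95 = 10010101 (10xxxxxx ✓), payload 010101.
Concatenate: 00100010101 = 0x115 (11 bits → U+0115).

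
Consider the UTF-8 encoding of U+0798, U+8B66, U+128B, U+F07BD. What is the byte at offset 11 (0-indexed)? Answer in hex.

U+0798 → 2-byte form DE 98 at offsets 0–1.
U+8B66 → 3-byte form E8 AD A6 at offsets 2–4.
U+128B → 3-byte form E1 8A 8B at offsets 5–7.
U+F07BD → 4-byte form F3 B0 9E BD at offsets 8–11.
Offset 11 falls in char 4's range; it's byte 4 of F3 B0 9E BD = 0xBD.

0xBD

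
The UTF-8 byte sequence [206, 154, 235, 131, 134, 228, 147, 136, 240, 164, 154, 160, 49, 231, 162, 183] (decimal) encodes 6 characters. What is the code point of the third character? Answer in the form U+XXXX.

U+44C8

Offset 0: leading byte 0xCE = 11001110 → 2-byte char #1 = CE 9A.
Offset 2: leading byte 0xEB = 11101011 → 3-byte char #2 = EB 83 86.
Offset 5: leading byte 0xE4 = 11100100 → 3-byte char #3 = E4 93 88.
Leading byte 0xE4 = 11100100 matches 1110xxxx → 3-byte sequence.
Byte 1: 0xE4 = 11100100, payload 0100 (4 bits).
Byte 2: 0x93 = 10010011 (10xxxxxx ✓), payload 010011.
Byte 3: 0x88 = 10001000 (10xxxxxx ✓), payload 001000.
Concatenate: 0100010011001000 = 0x44C8 (16 bits → U+44C8).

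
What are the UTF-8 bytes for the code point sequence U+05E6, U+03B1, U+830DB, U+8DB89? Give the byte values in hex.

U+05E6: 2-byte form → D7 A6.
U+03B1: 2-byte form → CE B1.
U+830DB: 4-byte form → F2 83 83 9B.
U+8DB89: 4-byte form → F2 8D AE 89.
Concatenated (12 bytes): D7 A6 CE B1 F2 83 83 9B F2 8D AE 89.

D7 A6 CE B1 F2 83 83 9B F2 8D AE 89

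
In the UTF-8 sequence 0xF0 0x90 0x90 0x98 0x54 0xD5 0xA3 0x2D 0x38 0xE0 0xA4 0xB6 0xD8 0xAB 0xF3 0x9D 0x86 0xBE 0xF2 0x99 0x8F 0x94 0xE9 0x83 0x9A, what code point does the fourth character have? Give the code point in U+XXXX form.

Offset 0: leading byte 0xF0 = 11110000 → 4-byte char #1 = F0 90 90 98.
Offset 4: leading byte 0x54 = 01010100 → 1-byte char #2 = 54.
Offset 5: leading byte 0xD5 = 11010101 → 2-byte char #3 = D5 A3.
Offset 7: leading byte 0x2D = 00101101 → 1-byte char #4 = 2D.
Leading byte 0x2D = 00101101 matches 0xxxxxxx → 1-byte sequence.
Byte 1: 0x2D = 00101101, payload 0101101 (7 bits).
Concatenate: 0101101 = 0x2D (7 bits → U+002D).

U+002D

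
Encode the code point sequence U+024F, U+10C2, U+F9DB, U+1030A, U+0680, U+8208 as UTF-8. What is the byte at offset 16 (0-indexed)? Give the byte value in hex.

0x88

U+024F → 2-byte form C9 8F at offsets 0–1.
U+10C2 → 3-byte form E1 83 82 at offsets 2–4.
U+F9DB → 3-byte form EF A7 9B at offsets 5–7.
U+1030A → 4-byte form F0 90 8C 8A at offsets 8–11.
U+0680 → 2-byte form DA 80 at offsets 12–13.
U+8208 → 3-byte form E8 88 88 at offsets 14–16.
Offset 16 falls in char 6's range; it's byte 3 of E8 88 88 = 0x88.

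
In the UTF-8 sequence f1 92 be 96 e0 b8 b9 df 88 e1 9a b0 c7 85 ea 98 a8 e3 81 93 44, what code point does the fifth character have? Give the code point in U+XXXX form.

U+01C5

Offset 0: leading byte 0xF1 = 11110001 → 4-byte char #1 = F1 92 BE 96.
Offset 4: leading byte 0xE0 = 11100000 → 3-byte char #2 = E0 B8 B9.
Offset 7: leading byte 0xDF = 11011111 → 2-byte char #3 = DF 88.
Offset 9: leading byte 0xE1 = 11100001 → 3-byte char #4 = E1 9A B0.
Offset 12: leading byte 0xC7 = 11000111 → 2-byte char #5 = C7 85.
Leading byte 0xC7 = 11000111 matches 110xxxxx → 2-byte sequence.
Byte 1: 0xC7 = 11000111, payload 00111 (5 bits).
Byte 2: 0x85 = 10000101 (10xxxxxx ✓), payload 000101.
Concatenate: 00111000101 = 0x1C5 (11 bits → U+01C5).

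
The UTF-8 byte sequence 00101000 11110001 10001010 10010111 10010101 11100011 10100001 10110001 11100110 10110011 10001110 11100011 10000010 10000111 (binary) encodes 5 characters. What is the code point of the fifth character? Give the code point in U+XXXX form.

U+3087

Offset 0: leading byte 0x28 = 00101000 → 1-byte char #1 = 28.
Offset 1: leading byte 0xF1 = 11110001 → 4-byte char #2 = F1 8A 97 95.
Offset 5: leading byte 0xE3 = 11100011 → 3-byte char #3 = E3 A1 B1.
Offset 8: leading byte 0xE6 = 11100110 → 3-byte char #4 = E6 B3 8E.
Offset 11: leading byte 0xE3 = 11100011 → 3-byte char #5 = E3 82 87.
Leading byte 0xE3 = 11100011 matches 1110xxxx → 3-byte sequence.
Byte 1: 0xE3 = 11100011, payload 0011 (4 bits).
Byte 2: 0x82 = 10000010 (10xxxxxx ✓), payload 000010.
Byte 3: 0x87 = 10000111 (10xxxxxx ✓), payload 000111.
Concatenate: 0011000010000111 = 0x3087 (16 bits → U+3087).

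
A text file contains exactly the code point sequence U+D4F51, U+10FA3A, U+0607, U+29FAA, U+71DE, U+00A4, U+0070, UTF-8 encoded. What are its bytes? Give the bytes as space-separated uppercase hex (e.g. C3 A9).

F3 94 BD 91 F4 8F A8 BA D8 87 F0 A9 BE AA E7 87 9E C2 A4 70

U+D4F51: 4-byte form → F3 94 BD 91.
U+10FA3A: 4-byte form → F4 8F A8 BA.
U+0607: 2-byte form → D8 87.
U+29FAA: 4-byte form → F0 A9 BE AA.
U+71DE: 3-byte form → E7 87 9E.
U+00A4: 2-byte form → C2 A4.
U+0070: 1-byte form → 70.
Concatenated (20 bytes): F3 94 BD 91 F4 8F A8 BA D8 87 F0 A9 BE AA E7 87 9E C2 A4 70.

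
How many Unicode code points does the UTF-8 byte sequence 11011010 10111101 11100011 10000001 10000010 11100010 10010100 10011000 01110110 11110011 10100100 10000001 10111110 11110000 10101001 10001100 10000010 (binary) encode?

Byte at offset 0: 0xDA = 11011010 → 2-byte char (#1). Advance 2.
Byte at offset 2: 0xE3 = 11100011 → 3-byte char (#2). Advance 3.
Byte at offset 5: 0xE2 = 11100010 → 3-byte char (#3). Advance 3.
Byte at offset 8: 0x76 = 01110110 → 1-byte char (#4). Advance 1.
Byte at offset 9: 0xF3 = 11110011 → 4-byte char (#5). Advance 4.
Byte at offset 13: 0xF0 = 11110000 → 4-byte char (#6). Advance 4.
Reached end at offset 17 after 6 code points.

6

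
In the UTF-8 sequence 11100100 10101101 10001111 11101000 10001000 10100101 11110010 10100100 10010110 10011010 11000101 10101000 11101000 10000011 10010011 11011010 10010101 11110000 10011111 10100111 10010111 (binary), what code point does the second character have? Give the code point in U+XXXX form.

Offset 0: leading byte 0xE4 = 11100100 → 3-byte char #1 = E4 AD 8F.
Offset 3: leading byte 0xE8 = 11101000 → 3-byte char #2 = E8 88 A5.
Leading byte 0xE8 = 11101000 matches 1110xxxx → 3-byte sequence.
Byte 1: 0xE8 = 11101000, payload 1000 (4 bits).
Byte 2: 0x88 = 10001000 (10xxxxxx ✓), payload 001000.
Byte 3: 0xA5 = 10100101 (10xxxxxx ✓), payload 100101.
Concatenate: 1000001000100101 = 0x8225 (16 bits → U+8225).

U+8225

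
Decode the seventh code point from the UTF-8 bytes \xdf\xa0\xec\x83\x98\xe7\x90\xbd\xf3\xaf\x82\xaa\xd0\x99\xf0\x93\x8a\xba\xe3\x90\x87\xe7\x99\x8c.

Offset 0: leading byte 0xDF = 11011111 → 2-byte char #1 = DF A0.
Offset 2: leading byte 0xEC = 11101100 → 3-byte char #2 = EC 83 98.
Offset 5: leading byte 0xE7 = 11100111 → 3-byte char #3 = E7 90 BD.
Offset 8: leading byte 0xF3 = 11110011 → 4-byte char #4 = F3 AF 82 AA.
Offset 12: leading byte 0xD0 = 11010000 → 2-byte char #5 = D0 99.
Offset 14: leading byte 0xF0 = 11110000 → 4-byte char #6 = F0 93 8A BA.
Offset 18: leading byte 0xE3 = 11100011 → 3-byte char #7 = E3 90 87.
Leading byte 0xE3 = 11100011 matches 1110xxxx → 3-byte sequence.
Byte 1: 0xE3 = 11100011, payload 0011 (4 bits).
Byte 2: 0x90 = 10010000 (10xxxxxx ✓), payload 010000.
Byte 3: 0x87 = 10000111 (10xxxxxx ✓), payload 000111.
Concatenate: 0011010000000111 = 0x3407 (16 bits → U+3407).

U+3407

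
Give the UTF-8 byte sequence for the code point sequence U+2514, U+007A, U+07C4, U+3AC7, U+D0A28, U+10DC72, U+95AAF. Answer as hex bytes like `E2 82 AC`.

E2 94 94 7A DF 84 E3 AB 87 F3 90 A8 A8 F4 8D B1 B2 F2 95 AA AF

U+2514: 3-byte form → E2 94 94.
U+007A: 1-byte form → 7A.
U+07C4: 2-byte form → DF 84.
U+3AC7: 3-byte form → E3 AB 87.
U+D0A28: 4-byte form → F3 90 A8 A8.
U+10DC72: 4-byte form → F4 8D B1 B2.
U+95AAF: 4-byte form → F2 95 AA AF.
Concatenated (21 bytes): E2 94 94 7A DF 84 E3 AB 87 F3 90 A8 A8 F4 8D B1 B2 F2 95 AA AF.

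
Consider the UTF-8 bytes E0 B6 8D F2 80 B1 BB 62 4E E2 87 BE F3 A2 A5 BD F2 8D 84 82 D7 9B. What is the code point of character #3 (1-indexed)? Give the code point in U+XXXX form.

U+0062

Offset 0: leading byte 0xE0 = 11100000 → 3-byte char #1 = E0 B6 8D.
Offset 3: leading byte 0xF2 = 11110010 → 4-byte char #2 = F2 80 B1 BB.
Offset 7: leading byte 0x62 = 01100010 → 1-byte char #3 = 62.
Leading byte 0x62 = 01100010 matches 0xxxxxxx → 1-byte sequence.
Byte 1: 0x62 = 01100010, payload 1100010 (7 bits).
Concatenate: 1100010 = 0x62 (7 bits → U+0062).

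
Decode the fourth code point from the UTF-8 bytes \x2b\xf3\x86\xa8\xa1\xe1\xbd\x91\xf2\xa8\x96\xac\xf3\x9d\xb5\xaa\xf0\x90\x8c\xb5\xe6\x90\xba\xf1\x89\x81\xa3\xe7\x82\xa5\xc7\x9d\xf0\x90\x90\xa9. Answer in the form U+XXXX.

Offset 0: leading byte 0x2B = 00101011 → 1-byte char #1 = 2B.
Offset 1: leading byte 0xF3 = 11110011 → 4-byte char #2 = F3 86 A8 A1.
Offset 5: leading byte 0xE1 = 11100001 → 3-byte char #3 = E1 BD 91.
Offset 8: leading byte 0xF2 = 11110010 → 4-byte char #4 = F2 A8 96 AC.
Leading byte 0xF2 = 11110010 matches 11110xxx → 4-byte sequence.
Byte 1: 0xF2 = 11110010, payload 010 (3 bits).
Byte 2: 0xA8 = 10101000 (10xxxxxx ✓), payload 101000.
Byte 3: 0x96 = 10010110 (10xxxxxx ✓), payload 010110.
Byte 4: 0xAC = 10101100 (10xxxxxx ✓), payload 101100.
Concatenate: 010101000010110101100 = 0xA85AC (21 bits → U+A85AC).

U+A85AC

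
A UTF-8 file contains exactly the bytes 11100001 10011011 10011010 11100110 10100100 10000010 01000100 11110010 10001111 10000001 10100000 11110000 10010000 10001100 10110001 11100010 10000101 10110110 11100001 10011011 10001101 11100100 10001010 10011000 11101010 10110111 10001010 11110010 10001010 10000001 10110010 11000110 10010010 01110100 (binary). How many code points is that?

12

Byte at offset 0: 0xE1 = 11100001 → 3-byte char (#1). Advance 3.
Byte at offset 3: 0xE6 = 11100110 → 3-byte char (#2). Advance 3.
Byte at offset 6: 0x44 = 01000100 → 1-byte char (#3). Advance 1.
Byte at offset 7: 0xF2 = 11110010 → 4-byte char (#4). Advance 4.
Byte at offset 11: 0xF0 = 11110000 → 4-byte char (#5). Advance 4.
Byte at offset 15: 0xE2 = 11100010 → 3-byte char (#6). Advance 3.
Byte at offset 18: 0xE1 = 11100001 → 3-byte char (#7). Advance 3.
Byte at offset 21: 0xE4 = 11100100 → 3-byte char (#8). Advance 3.
Byte at offset 24: 0xEA = 11101010 → 3-byte char (#9). Advance 3.
Byte at offset 27: 0xF2 = 11110010 → 4-byte char (#10). Advance 4.
Byte at offset 31: 0xC6 = 11000110 → 2-byte char (#11). Advance 2.
Byte at offset 33: 0x74 = 01110100 → 1-byte char (#12). Advance 1.
Reached end at offset 34 after 12 code points.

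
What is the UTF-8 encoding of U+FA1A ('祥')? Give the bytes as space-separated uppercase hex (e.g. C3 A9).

U+FA1A = 0xFA1A = 64026 decimal. In range U+0800–U+FFFF → 3-byte form: 1110xxxx 10xxxxxx 10xxxxxx.
Binary (16 bits): 1111101000011010.
Split 4+6+6: 1111 | 101000 | 011010.
Byte 1: 11101111 = 0xEF.
Byte 2: 10101000 = 0xA8.
Byte 3: 10011010 = 0x9A.

EF A8 9A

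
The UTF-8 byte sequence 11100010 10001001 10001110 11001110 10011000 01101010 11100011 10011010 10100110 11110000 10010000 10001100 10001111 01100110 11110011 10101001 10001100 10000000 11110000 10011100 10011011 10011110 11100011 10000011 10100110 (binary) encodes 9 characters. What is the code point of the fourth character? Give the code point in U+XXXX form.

U+36A6

Offset 0: leading byte 0xE2 = 11100010 → 3-byte char #1 = E2 89 8E.
Offset 3: leading byte 0xCE = 11001110 → 2-byte char #2 = CE 98.
Offset 5: leading byte 0x6A = 01101010 → 1-byte char #3 = 6A.
Offset 6: leading byte 0xE3 = 11100011 → 3-byte char #4 = E3 9A A6.
Leading byte 0xE3 = 11100011 matches 1110xxxx → 3-byte sequence.
Byte 1: 0xE3 = 11100011, payload 0011 (4 bits).
Byte 2: 0x9A = 10011010 (10xxxxxx ✓), payload 011010.
Byte 3: 0xA6 = 10100110 (10xxxxxx ✓), payload 100110.
Concatenate: 0011011010100110 = 0x36A6 (16 bits → U+36A6).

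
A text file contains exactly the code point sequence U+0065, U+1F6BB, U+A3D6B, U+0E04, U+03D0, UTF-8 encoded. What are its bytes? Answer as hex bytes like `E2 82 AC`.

65 F0 9F 9A BB F2 A3 B5 AB E0 B8 84 CF 90

U+0065: 1-byte form → 65.
U+1F6BB: 4-byte form → F0 9F 9A BB.
U+A3D6B: 4-byte form → F2 A3 B5 AB.
U+0E04: 3-byte form → E0 B8 84.
U+03D0: 2-byte form → CF 90.
Concatenated (14 bytes): 65 F0 9F 9A BB F2 A3 B5 AB E0 B8 84 CF 90.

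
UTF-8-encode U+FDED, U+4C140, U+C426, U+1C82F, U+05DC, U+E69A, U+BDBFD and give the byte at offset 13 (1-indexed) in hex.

0xA0

1-indexed offset 13 is 0-indexed offset 12.
U+FDED → 3-byte form EF B7 AD at offsets 0–2.
U+4C140 → 4-byte form F1 8C 85 80 at offsets 3–6.
U+C426 → 3-byte form EC 90 A6 at offsets 7–9.
U+1C82F → 4-byte form F0 9C A0 AF at offsets 10–13.
Offset 12 falls in char 4's range; it's byte 3 of F0 9C A0 AF = 0xA0.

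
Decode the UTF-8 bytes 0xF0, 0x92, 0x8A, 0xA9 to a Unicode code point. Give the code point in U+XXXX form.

Leading byte 0xF0 = 11110000 matches 11110xxx → 4-byte sequence.
Byte 1: 0xF0 = 11110000, payload 000 (3 bits).
Byte 2: 0x92 = 10010010 (10xxxxxx ✓), payload 010010.
Byte 3: 0x8A = 10001010 (10xxxxxx ✓), payload 001010.
Byte 4: 0xA9 = 10101001 (10xxxxxx ✓), payload 101001.
Concatenate: 000010010001010101001 = 0x122A9 (21 bits → U+122A9).

U+122A9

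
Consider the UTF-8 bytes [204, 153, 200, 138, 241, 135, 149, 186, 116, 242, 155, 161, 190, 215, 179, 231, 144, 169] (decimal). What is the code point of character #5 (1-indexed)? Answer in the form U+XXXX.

Offset 0: leading byte 0xCC = 11001100 → 2-byte char #1 = CC 99.
Offset 2: leading byte 0xC8 = 11001000 → 2-byte char #2 = C8 8A.
Offset 4: leading byte 0xF1 = 11110001 → 4-byte char #3 = F1 87 95 BA.
Offset 8: leading byte 0x74 = 01110100 → 1-byte char #4 = 74.
Offset 9: leading byte 0xF2 = 11110010 → 4-byte char #5 = F2 9B A1 BE.
Leading byte 0xF2 = 11110010 matches 11110xxx → 4-byte sequence.
Byte 1: 0xF2 = 11110010, payload 010 (3 bits).
Byte 2: 0x9B = 10011011 (10xxxxxx ✓), payload 011011.
Byte 3: 0xA1 = 10100001 (10xxxxxx ✓), payload 100001.
Byte 4: 0xBE = 10111110 (10xxxxxx ✓), payload 111110.
Concatenate: 010011011100001111110 = 0x9B87E (21 bits → U+9B87E).

U+9B87E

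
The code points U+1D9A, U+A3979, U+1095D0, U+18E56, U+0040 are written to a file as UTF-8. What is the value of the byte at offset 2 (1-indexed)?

0xB6

1-indexed offset 2 is 0-indexed offset 1.
U+1D9A → 3-byte form E1 B6 9A at offsets 0–2.
Offset 1 falls in char 1's range; it's byte 2 of E1 B6 9A = 0xB6.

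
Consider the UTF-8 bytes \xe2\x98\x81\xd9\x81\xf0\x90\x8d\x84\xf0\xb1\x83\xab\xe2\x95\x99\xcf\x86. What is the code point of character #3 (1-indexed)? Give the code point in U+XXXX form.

U+10344

Offset 0: leading byte 0xE2 = 11100010 → 3-byte char #1 = E2 98 81.
Offset 3: leading byte 0xD9 = 11011001 → 2-byte char #2 = D9 81.
Offset 5: leading byte 0xF0 = 11110000 → 4-byte char #3 = F0 90 8D 84.
Leading byte 0xF0 = 11110000 matches 11110xxx → 4-byte sequence.
Byte 1: 0xF0 = 11110000, payload 000 (3 bits).
Byte 2: 0x90 = 10010000 (10xxxxxx ✓), payload 010000.
Byte 3: 0x8D = 10001101 (10xxxxxx ✓), payload 001101.
Byte 4: 0x84 = 10000100 (10xxxxxx ✓), payload 000100.
Concatenate: 000010000001101000100 = 0x10344 (21 bits → U+10344).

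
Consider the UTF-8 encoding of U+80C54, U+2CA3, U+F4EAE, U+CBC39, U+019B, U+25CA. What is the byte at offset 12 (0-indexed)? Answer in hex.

U+80C54 → 4-byte form F2 80 B1 94 at offsets 0–3.
U+2CA3 → 3-byte form E2 B2 A3 at offsets 4–6.
U+F4EAE → 4-byte form F3 B4 BA AE at offsets 7–10.
U+CBC39 → 4-byte form F3 8B B0 B9 at offsets 11–14.
Offset 12 falls in char 4's range; it's byte 2 of F3 8B B0 B9 = 0x8B.

0x8B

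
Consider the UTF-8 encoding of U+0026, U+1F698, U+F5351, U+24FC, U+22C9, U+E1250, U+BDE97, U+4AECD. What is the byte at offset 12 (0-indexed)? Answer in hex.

0xE2

U+0026 → 1-byte form 26 at offsets 0–0.
U+1F698 → 4-byte form F0 9F 9A 98 at offsets 1–4.
U+F5351 → 4-byte form F3 B5 8D 91 at offsets 5–8.
U+24FC → 3-byte form E2 93 BC at offsets 9–11.
U+22C9 → 3-byte form E2 8B 89 at offsets 12–14.
Offset 12 falls in char 5's range; it's byte 1 of E2 8B 89 = 0xE2.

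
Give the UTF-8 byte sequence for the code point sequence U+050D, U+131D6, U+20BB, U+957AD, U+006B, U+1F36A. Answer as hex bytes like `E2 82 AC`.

D4 8D F0 93 87 96 E2 82 BB F2 95 9E AD 6B F0 9F 8D AA

U+050D: 2-byte form → D4 8D.
U+131D6: 4-byte form → F0 93 87 96.
U+20BB: 3-byte form → E2 82 BB.
U+957AD: 4-byte form → F2 95 9E AD.
U+006B: 1-byte form → 6B.
U+1F36A: 4-byte form → F0 9F 8D AA.
Concatenated (18 bytes): D4 8D F0 93 87 96 E2 82 BB F2 95 9E AD 6B F0 9F 8D AA.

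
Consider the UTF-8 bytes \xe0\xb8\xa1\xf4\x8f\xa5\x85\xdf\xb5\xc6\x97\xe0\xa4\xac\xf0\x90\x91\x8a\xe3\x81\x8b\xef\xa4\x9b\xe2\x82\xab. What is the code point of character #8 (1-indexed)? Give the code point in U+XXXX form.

U+F91B

Offset 0: leading byte 0xE0 = 11100000 → 3-byte char #1 = E0 B8 A1.
Offset 3: leading byte 0xF4 = 11110100 → 4-byte char #2 = F4 8F A5 85.
Offset 7: leading byte 0xDF = 11011111 → 2-byte char #3 = DF B5.
Offset 9: leading byte 0xC6 = 11000110 → 2-byte char #4 = C6 97.
Offset 11: leading byte 0xE0 = 11100000 → 3-byte char #5 = E0 A4 AC.
Offset 14: leading byte 0xF0 = 11110000 → 4-byte char #6 = F0 90 91 8A.
Offset 18: leading byte 0xE3 = 11100011 → 3-byte char #7 = E3 81 8B.
Offset 21: leading byte 0xEF = 11101111 → 3-byte char #8 = EF A4 9B.
Leading byte 0xEF = 11101111 matches 1110xxxx → 3-byte sequence.
Byte 1: 0xEF = 11101111, payload 1111 (4 bits).
Byte 2: 0xA4 = 10100100 (10xxxxxx ✓), payload 100100.
Byte 3: 0x9B = 10011011 (10xxxxxx ✓), payload 011011.
Concatenate: 1111100100011011 = 0xF91B (16 bits → U+F91B).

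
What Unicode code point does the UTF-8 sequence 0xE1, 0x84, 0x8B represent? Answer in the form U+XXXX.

Leading byte 0xE1 = 11100001 matches 1110xxxx → 3-byte sequence.
Byte 1: 0xE1 = 11100001, payload 0001 (4 bits).
Byte 2: 0x84 = 10000100 (10xxxxxx ✓), payload 000100.
Byte 3: 0x8B = 10001011 (10xxxxxx ✓), payload 001011.
Concatenate: 0001000100001011 = 0x110B (16 bits → U+110B).

U+110B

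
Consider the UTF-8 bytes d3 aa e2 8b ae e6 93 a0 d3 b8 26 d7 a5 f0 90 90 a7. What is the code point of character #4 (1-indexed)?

U+04F8

Offset 0: leading byte 0xD3 = 11010011 → 2-byte char #1 = D3 AA.
Offset 2: leading byte 0xE2 = 11100010 → 3-byte char #2 = E2 8B AE.
Offset 5: leading byte 0xE6 = 11100110 → 3-byte char #3 = E6 93 A0.
Offset 8: leading byte 0xD3 = 11010011 → 2-byte char #4 = D3 B8.
Leading byte 0xD3 = 11010011 matches 110xxxxx → 2-byte sequence.
Byte 1: 0xD3 = 11010011, payload 10011 (5 bits).
Byte 2: 0xB8 = 10111000 (10xxxxxx ✓), payload 111000.
Concatenate: 10011111000 = 0x4F8 (11 bits → U+04F8).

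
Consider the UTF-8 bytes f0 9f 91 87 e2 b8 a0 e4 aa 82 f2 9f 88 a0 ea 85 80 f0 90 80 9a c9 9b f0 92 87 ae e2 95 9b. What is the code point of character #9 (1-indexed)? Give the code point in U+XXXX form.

U+255B

Offset 0: leading byte 0xF0 = 11110000 → 4-byte char #1 = F0 9F 91 87.
Offset 4: leading byte 0xE2 = 11100010 → 3-byte char #2 = E2 B8 A0.
Offset 7: leading byte 0xE4 = 11100100 → 3-byte char #3 = E4 AA 82.
Offset 10: leading byte 0xF2 = 11110010 → 4-byte char #4 = F2 9F 88 A0.
Offset 14: leading byte 0xEA = 11101010 → 3-byte char #5 = EA 85 80.
Offset 17: leading byte 0xF0 = 11110000 → 4-byte char #6 = F0 90 80 9A.
Offset 21: leading byte 0xC9 = 11001001 → 2-byte char #7 = C9 9B.
Offset 23: leading byte 0xF0 = 11110000 → 4-byte char #8 = F0 92 87 AE.
Offset 27: leading byte 0xE2 = 11100010 → 3-byte char #9 = E2 95 9B.
Leading byte 0xE2 = 11100010 matches 1110xxxx → 3-byte sequence.
Byte 1: 0xE2 = 11100010, payload 0010 (4 bits).
Byte 2: 0x95 = 10010101 (10xxxxxx ✓), payload 010101.
Byte 3: 0x9B = 10011011 (10xxxxxx ✓), payload 011011.
Concatenate: 0010010101011011 = 0x255B (16 bits → U+255B).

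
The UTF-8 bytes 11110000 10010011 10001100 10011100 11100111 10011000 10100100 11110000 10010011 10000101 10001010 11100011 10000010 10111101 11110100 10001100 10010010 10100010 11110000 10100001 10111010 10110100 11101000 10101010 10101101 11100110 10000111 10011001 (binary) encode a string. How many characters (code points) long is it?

8

Byte at offset 0: 0xF0 = 11110000 → 4-byte char (#1). Advance 4.
Byte at offset 4: 0xE7 = 11100111 → 3-byte char (#2). Advance 3.
Byte at offset 7: 0xF0 = 11110000 → 4-byte char (#3). Advance 4.
Byte at offset 11: 0xE3 = 11100011 → 3-byte char (#4). Advance 3.
Byte at offset 14: 0xF4 = 11110100 → 4-byte char (#5). Advance 4.
Byte at offset 18: 0xF0 = 11110000 → 4-byte char (#6). Advance 4.
Byte at offset 22: 0xE8 = 11101000 → 3-byte char (#7). Advance 3.
Byte at offset 25: 0xE6 = 11100110 → 3-byte char (#8). Advance 3.
Reached end at offset 28 after 8 code points.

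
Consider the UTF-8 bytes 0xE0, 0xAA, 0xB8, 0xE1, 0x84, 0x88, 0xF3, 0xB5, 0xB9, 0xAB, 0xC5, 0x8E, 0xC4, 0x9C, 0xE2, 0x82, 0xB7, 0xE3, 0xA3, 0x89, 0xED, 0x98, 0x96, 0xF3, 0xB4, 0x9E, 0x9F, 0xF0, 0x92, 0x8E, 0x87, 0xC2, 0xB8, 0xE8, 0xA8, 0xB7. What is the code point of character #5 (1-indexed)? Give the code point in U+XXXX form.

Offset 0: leading byte 0xE0 = 11100000 → 3-byte char #1 = E0 AA B8.
Offset 3: leading byte 0xE1 = 11100001 → 3-byte char #2 = E1 84 88.
Offset 6: leading byte 0xF3 = 11110011 → 4-byte char #3 = F3 B5 B9 AB.
Offset 10: leading byte 0xC5 = 11000101 → 2-byte char #4 = C5 8E.
Offset 12: leading byte 0xC4 = 11000100 → 2-byte char #5 = C4 9C.
Leading byte 0xC4 = 11000100 matches 110xxxxx → 2-byte sequence.
Byte 1: 0xC4 = 11000100, payload 00100 (5 bits).
Byte 2: 0x9C = 10011100 (10xxxxxx ✓), payload 011100.
Concatenate: 00100011100 = 0x11C (11 bits → U+011C).

U+011C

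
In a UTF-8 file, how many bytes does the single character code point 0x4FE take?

2

U+04FE = 0x4FE. UTF-8 uses 1 byte below 0x80, 2 below 0x800, 3 below 0x10000, 4 up to 0x10FFFF. 0x4FE is in U+0080–U+07FF → 2 bytes.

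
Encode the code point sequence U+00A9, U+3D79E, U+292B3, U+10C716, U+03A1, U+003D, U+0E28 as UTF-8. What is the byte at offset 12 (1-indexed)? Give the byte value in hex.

0x8C

1-indexed offset 12 is 0-indexed offset 11.
U+00A9 → 2-byte form C2 A9 at offsets 0–1.
U+3D79E → 4-byte form F0 BD 9E 9E at offsets 2–5.
U+292B3 → 4-byte form F0 A9 8A B3 at offsets 6–9.
U+10C716 → 4-byte form F4 8C 9C 96 at offsets 10–13.
Offset 11 falls in char 4's range; it's byte 2 of F4 8C 9C 96 = 0x8C.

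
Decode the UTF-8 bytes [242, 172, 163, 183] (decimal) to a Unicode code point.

U+AC8F7

Leading byte 0xF2 = 11110010 matches 11110xxx → 4-byte sequence.
Byte 1: 0xF2 = 11110010, payload 010 (3 bits).
Byte 2: 0xAC = 10101100 (10xxxxxx ✓), payload 101100.
Byte 3: 0xA3 = 10100011 (10xxxxxx ✓), payload 100011.
Byte 4: 0xB7 = 10110111 (10xxxxxx ✓), payload 110111.
Concatenate: 010101100100011110111 = 0xAC8F7 (21 bits → U+AC8F7).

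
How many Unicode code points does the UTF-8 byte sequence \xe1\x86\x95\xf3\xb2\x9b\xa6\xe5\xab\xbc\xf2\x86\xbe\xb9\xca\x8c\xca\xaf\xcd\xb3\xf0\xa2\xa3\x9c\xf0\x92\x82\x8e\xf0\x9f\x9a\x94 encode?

Byte at offset 0: 0xE1 = 11100001 → 3-byte char (#1). Advance 3.
Byte at offset 3: 0xF3 = 11110011 → 4-byte char (#2). Advance 4.
Byte at offset 7: 0xE5 = 11100101 → 3-byte char (#3). Advance 3.
Byte at offset 10: 0xF2 = 11110010 → 4-byte char (#4). Advance 4.
Byte at offset 14: 0xCA = 11001010 → 2-byte char (#5). Advance 2.
Byte at offset 16: 0xCA = 11001010 → 2-byte char (#6). Advance 2.
Byte at offset 18: 0xCD = 11001101 → 2-byte char (#7). Advance 2.
Byte at offset 20: 0xF0 = 11110000 → 4-byte char (#8). Advance 4.
Byte at offset 24: 0xF0 = 11110000 → 4-byte char (#9). Advance 4.
Byte at offset 28: 0xF0 = 11110000 → 4-byte char (#10). Advance 4.
Reached end at offset 32 after 10 code points.

10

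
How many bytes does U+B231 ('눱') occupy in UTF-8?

U+B231 = 0xB231. UTF-8 uses 1 byte below 0x80, 2 below 0x800, 3 below 0x10000, 4 up to 0x10FFFF. 0xB231 is in U+0800–U+FFFF → 3 bytes.

3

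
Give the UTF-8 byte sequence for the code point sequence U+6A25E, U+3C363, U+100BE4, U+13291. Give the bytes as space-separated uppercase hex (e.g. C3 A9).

U+6A25E: 4-byte form → F1 AA 89 9E.
U+3C363: 4-byte form → F0 BC 8D A3.
U+100BE4: 4-byte form → F4 80 AF A4.
U+13291: 4-byte form → F0 93 8A 91.
Concatenated (16 bytes): F1 AA 89 9E F0 BC 8D A3 F4 80 AF A4 F0 93 8A 91.

F1 AA 89 9E F0 BC 8D A3 F4 80 AF A4 F0 93 8A 91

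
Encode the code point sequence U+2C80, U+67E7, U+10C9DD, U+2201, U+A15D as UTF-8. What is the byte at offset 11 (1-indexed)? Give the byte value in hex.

0xE2

1-indexed offset 11 is 0-indexed offset 10.
U+2C80 → 3-byte form E2 B2 80 at offsets 0–2.
U+67E7 → 3-byte form E6 9F A7 at offsets 3–5.
U+10C9DD → 4-byte form F4 8C A7 9D at offsets 6–9.
U+2201 → 3-byte form E2 88 81 at offsets 10–12.
Offset 10 falls in char 4's range; it's byte 1 of E2 88 81 = 0xE2.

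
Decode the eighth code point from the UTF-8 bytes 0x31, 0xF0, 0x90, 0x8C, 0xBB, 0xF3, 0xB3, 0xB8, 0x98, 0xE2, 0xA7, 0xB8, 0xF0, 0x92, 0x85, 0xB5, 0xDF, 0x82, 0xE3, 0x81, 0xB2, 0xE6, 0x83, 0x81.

Offset 0: leading byte 0x31 = 00110001 → 1-byte char #1 = 31.
Offset 1: leading byte 0xF0 = 11110000 → 4-byte char #2 = F0 90 8C BB.
Offset 5: leading byte 0xF3 = 11110011 → 4-byte char #3 = F3 B3 B8 98.
Offset 9: leading byte 0xE2 = 11100010 → 3-byte char #4 = E2 A7 B8.
Offset 12: leading byte 0xF0 = 11110000 → 4-byte char #5 = F0 92 85 B5.
Offset 16: leading byte 0xDF = 11011111 → 2-byte char #6 = DF 82.
Offset 18: leading byte 0xE3 = 11100011 → 3-byte char #7 = E3 81 B2.
Offset 21: leading byte 0xE6 = 11100110 → 3-byte char #8 = E6 83 81.
Leading byte 0xE6 = 11100110 matches 1110xxxx → 3-byte sequence.
Byte 1: 0xE6 = 11100110, payload 0110 (4 bits).
Byte 2: 0x83 = 10000011 (10xxxxxx ✓), payload 000011.
Byte 3: 0x81 = 10000001 (10xxxxxx ✓), payload 000001.
Concatenate: 0110000011000001 = 0x60C1 (16 bits → U+60C1).

U+60C1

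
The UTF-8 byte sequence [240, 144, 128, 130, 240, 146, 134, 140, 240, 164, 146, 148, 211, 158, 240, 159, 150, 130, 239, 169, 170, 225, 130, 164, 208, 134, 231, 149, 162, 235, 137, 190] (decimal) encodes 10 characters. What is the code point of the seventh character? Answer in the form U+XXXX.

Offset 0: leading byte 0xF0 = 11110000 → 4-byte char #1 = F0 90 80 82.
Offset 4: leading byte 0xF0 = 11110000 → 4-byte char #2 = F0 92 86 8C.
Offset 8: leading byte 0xF0 = 11110000 → 4-byte char #3 = F0 A4 92 94.
Offset 12: leading byte 0xD3 = 11010011 → 2-byte char #4 = D3 9E.
Offset 14: leading byte 0xF0 = 11110000 → 4-byte char #5 = F0 9F 96 82.
Offset 18: leading byte 0xEF = 11101111 → 3-byte char #6 = EF A9 AA.
Offset 21: leading byte 0xE1 = 11100001 → 3-byte char #7 = E1 82 A4.
Leading byte 0xE1 = 11100001 matches 1110xxxx → 3-byte sequence.
Byte 1: 0xE1 = 11100001, payload 0001 (4 bits).
Byte 2: 0x82 = 10000010 (10xxxxxx ✓), payload 000010.
Byte 3: 0xA4 = 10100100 (10xxxxxx ✓), payload 100100.
Concatenate: 0001000010100100 = 0x10A4 (16 bits → U+10A4).

U+10A4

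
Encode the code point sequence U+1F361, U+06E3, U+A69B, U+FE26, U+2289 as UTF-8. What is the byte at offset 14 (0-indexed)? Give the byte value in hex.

0x89

U+1F361 → 4-byte form F0 9F 8D A1 at offsets 0–3.
U+06E3 → 2-byte form DB A3 at offsets 4–5.
U+A69B → 3-byte form EA 9A 9B at offsets 6–8.
U+FE26 → 3-byte form EF B8 A6 at offsets 9–11.
U+2289 → 3-byte form E2 8A 89 at offsets 12–14.
Offset 14 falls in char 5's range; it's byte 3 of E2 8A 89 = 0x89.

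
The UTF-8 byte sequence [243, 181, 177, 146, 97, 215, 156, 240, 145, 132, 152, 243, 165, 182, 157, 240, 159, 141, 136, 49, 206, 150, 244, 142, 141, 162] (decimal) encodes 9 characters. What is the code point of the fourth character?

Offset 0: leading byte 0xF3 = 11110011 → 4-byte char #1 = F3 B5 B1 92.
Offset 4: leading byte 0x61 = 01100001 → 1-byte char #2 = 61.
Offset 5: leading byte 0xD7 = 11010111 → 2-byte char #3 = D7 9C.
Offset 7: leading byte 0xF0 = 11110000 → 4-byte char #4 = F0 91 84 98.
Leading byte 0xF0 = 11110000 matches 11110xxx → 4-byte sequence.
Byte 1: 0xF0 = 11110000, payload 000 (3 bits).
Byte 2: 0x91 = 10010001 (10xxxxxx ✓), payload 010001.
Byte 3: 0x84 = 10000100 (10xxxxxx ✓), payload 000100.
Byte 4: 0x98 = 10011000 (10xxxxxx ✓), payload 011000.
Concatenate: 000010001000100011000 = 0x11118 (21 bits → U+11118).

U+11118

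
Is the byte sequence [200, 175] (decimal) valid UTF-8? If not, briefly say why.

valid

Leading byte 0xC8 = 11001000 → 2-byte form.
Continuation bytes 0xAF=10101111 all match 10xxxxxx.
Decoded value 0x22F is ≥ 0x80 (shortest form) and not a surrogate.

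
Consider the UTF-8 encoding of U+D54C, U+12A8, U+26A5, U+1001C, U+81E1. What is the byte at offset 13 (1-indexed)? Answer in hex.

1-indexed offset 13 is 0-indexed offset 12.
U+D54C → 3-byte form ED 95 8C at offsets 0–2.
U+12A8 → 3-byte form E1 8A A8 at offsets 3–5.
U+26A5 → 3-byte form E2 9A A5 at offsets 6–8.
U+1001C → 4-byte form F0 90 80 9C at offsets 9–12.
Offset 12 falls in char 4's range; it's byte 4 of F0 90 80 9C = 0x9C.

0x9C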